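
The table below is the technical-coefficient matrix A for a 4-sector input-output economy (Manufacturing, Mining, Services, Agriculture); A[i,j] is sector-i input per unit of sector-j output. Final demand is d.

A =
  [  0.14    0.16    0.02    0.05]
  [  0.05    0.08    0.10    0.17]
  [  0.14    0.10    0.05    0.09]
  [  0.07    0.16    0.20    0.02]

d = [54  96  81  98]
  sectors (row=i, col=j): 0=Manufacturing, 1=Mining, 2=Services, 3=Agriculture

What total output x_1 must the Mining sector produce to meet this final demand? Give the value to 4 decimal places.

153.7744

Form M = I − A:
  [  0.86   -0.16   -0.02   -0.05]
  [ -0.05    0.92   -0.10   -0.17]
  [ -0.14   -0.10    0.95   -0.09]
  [ -0.07   -0.16   -0.20    0.98]
Leontief inverse L = M⁻¹:
  [  1.1971    0.2350    0.0728    0.1085]
  [  0.1139    1.1643    0.1720    0.2236]
  [  0.2022    0.1803    1.1060    0.1432]
  [  0.1454    0.2437    0.2590    1.0939]
Total output x = L · d:
  x_0 = 1.1971·54 + 0.2350·96 + 0.0728·81 + 0.1085·98 = 103.7347
  x_1 = 0.1139·54 + 1.1643·96 + 0.1720·81 + 0.2236·98 = 153.7744
  x_2 = 0.2022·54 + 0.1803·96 + 1.1060·81 + 0.1432·98 = 131.8403
  x_3 = 0.1454·54 + 0.2437·96 + 0.2590·81 + 1.0939·98 = 159.4218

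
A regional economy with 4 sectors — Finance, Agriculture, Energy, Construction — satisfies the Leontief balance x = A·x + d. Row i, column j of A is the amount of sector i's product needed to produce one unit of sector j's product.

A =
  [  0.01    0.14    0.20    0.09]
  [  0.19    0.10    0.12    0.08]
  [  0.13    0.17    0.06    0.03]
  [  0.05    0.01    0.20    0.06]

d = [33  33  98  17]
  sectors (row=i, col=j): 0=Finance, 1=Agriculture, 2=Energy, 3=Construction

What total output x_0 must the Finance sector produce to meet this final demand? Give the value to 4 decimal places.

Form M = I − A:
  [  0.99   -0.14   -0.20   -0.09]
  [ -0.19    0.90   -0.12   -0.08]
  [ -0.13   -0.17    0.94   -0.03]
  [ -0.05   -0.01   -0.20    0.94]
Leontief inverse L = M⁻¹:
  [  1.0988    0.2274    0.2913    0.1339]
  [  0.2684    1.1995    0.2391    0.1354]
  [  0.2038    0.2509    1.1558    0.0778]
  [  0.1047    0.0782    0.2639    1.0889]
Total output x = L · d:
  x_0 = 1.0988·33 + 0.2274·33 + 0.2913·98 + 0.1339·17 = 74.5862
  x_1 = 0.2684·33 + 1.1995·33 + 0.2391·98 + 0.1354·17 = 74.1731
  x_2 = 0.2038·33 + 0.2509·33 + 1.1558·98 + 0.0778·17 = 129.5937
  x_3 = 0.1047·33 + 0.0782·33 + 0.2639·98 + 1.0889·17 = 50.4147

74.5862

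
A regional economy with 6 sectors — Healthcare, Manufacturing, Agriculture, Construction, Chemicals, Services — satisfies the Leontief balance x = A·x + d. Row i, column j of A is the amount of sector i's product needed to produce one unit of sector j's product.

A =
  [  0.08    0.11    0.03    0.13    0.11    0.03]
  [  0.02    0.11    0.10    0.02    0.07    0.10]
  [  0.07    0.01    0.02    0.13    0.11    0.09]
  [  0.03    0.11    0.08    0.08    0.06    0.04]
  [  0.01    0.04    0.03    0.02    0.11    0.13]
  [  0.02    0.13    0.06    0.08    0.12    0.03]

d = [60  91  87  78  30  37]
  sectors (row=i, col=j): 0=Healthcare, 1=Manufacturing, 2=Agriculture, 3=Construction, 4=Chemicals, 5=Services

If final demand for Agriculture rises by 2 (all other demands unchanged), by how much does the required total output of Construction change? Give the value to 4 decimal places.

0.2398

Form M = I − A:
  [  0.92   -0.11   -0.03   -0.13   -0.11   -0.03]
  [ -0.02    0.89   -0.10   -0.02   -0.07   -0.10]
  [ -0.07   -0.01    0.98   -0.13   -0.11   -0.09]
  [ -0.03   -0.11   -0.08    0.92   -0.06   -0.04]
  [ -0.01   -0.04   -0.03   -0.02    0.89   -0.13]
  [ -0.02   -0.13   -0.06   -0.08   -0.12    0.97]
Leontief inverse L = M⁻¹:
  [  1.1069    0.1823    0.0788    0.1836    0.1858    0.0928]
  [  0.0432    1.1680    0.1399    0.0679    0.1401    0.1563]
  [  0.0931    0.0743    1.0597    0.1806    0.1794    0.1404]
  [  0.0528    0.1661    0.1199    1.1257    0.1228    0.0928]
  [  0.0248    0.0885    0.0607    0.0546    1.1683    0.1743]
  [  0.0418    0.1895    0.1033    0.1237    0.1884    1.0917]
Total output x = L · d:
  x_0 = 1.1069·60 + 0.1823·91 + 0.0788·87 + 0.1836·78 + 0.1858·30 + 0.0928·37 = 113.1973
  x_1 = 0.0432·60 + 1.1680·91 + 0.1399·87 + 0.0679·78 + 0.1401·30 + 0.1563·37 = 136.3377
  x_2 = 0.0931·60 + 0.0743·91 + 1.0597·87 + 0.1806·78 + 0.1794·30 + 0.1404·37 = 129.2054
  x_3 = 0.0528·60 + 0.1661·91 + 0.1199·87 + 1.1257·78 + 0.1228·30 + 0.0928·37 = 123.6318
  x_4 = 0.0248·60 + 0.0885·91 + 0.0607·87 + 0.0546·78 + 1.1683·30 + 0.1743·37 = 60.5736
  x_5 = 0.0418·60 + 0.1895·91 + 0.1033·87 + 0.1237·78 + 0.1884·30 + 1.0917·37 = 84.4325
Δx_3 = L[3,2] · Δd_2 = 0.1199 · 2 = 0.2398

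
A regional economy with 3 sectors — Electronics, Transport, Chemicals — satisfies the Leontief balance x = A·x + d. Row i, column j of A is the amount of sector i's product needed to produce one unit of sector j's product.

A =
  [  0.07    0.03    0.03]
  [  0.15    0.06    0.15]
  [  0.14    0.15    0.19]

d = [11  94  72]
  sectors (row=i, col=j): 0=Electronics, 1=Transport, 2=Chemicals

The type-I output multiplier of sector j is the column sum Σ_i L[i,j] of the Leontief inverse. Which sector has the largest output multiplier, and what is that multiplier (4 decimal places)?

Form M = I − A:
  [  0.93   -0.03   -0.03]
  [ -0.15    0.94   -0.15]
  [ -0.14   -0.15    0.81]
Leontief inverse L = M⁻¹:
  [  1.0894    0.0425    0.0482]
  [  0.2101    1.1044    0.2123]
  [  0.2272    0.2119    1.2822]
Total output x = L · d:
  x_0 = 1.0894·11 + 0.0425·94 + 0.0482·72 = 19.4455
  x_1 = 0.2101·11 + 1.1044·94 + 0.2123·72 = 121.4115
  x_2 = 0.2272·11 + 0.2119·94 + 1.2822·72 = 114.7335
Output multipliers (column sums of L):
  Electronics: 1.5267
  Transport: 1.3587
  Chemicals: 1.5427

Chemicals (1.5427)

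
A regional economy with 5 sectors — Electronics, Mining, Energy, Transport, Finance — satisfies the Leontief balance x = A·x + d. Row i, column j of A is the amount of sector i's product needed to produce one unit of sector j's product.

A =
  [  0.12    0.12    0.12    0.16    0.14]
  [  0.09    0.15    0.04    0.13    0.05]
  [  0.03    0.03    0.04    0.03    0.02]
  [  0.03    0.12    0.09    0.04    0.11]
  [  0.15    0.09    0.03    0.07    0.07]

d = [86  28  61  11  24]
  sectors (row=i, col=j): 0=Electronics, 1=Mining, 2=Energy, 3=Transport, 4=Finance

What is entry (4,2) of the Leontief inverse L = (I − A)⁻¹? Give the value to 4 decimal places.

Form M = I − A:
  [  0.88   -0.12   -0.12   -0.16   -0.14]
  [ -0.09    0.85   -0.04   -0.13   -0.05]
  [ -0.03   -0.03    0.96   -0.03   -0.02]
  [ -0.03   -0.12   -0.09    0.96   -0.11]
  [ -0.15   -0.09   -0.03   -0.07    0.93]
Leontief inverse L = M⁻¹:
  [  1.2155    0.2392    0.1933    0.2578    0.2305]
  [  0.1574    1.2435    0.0945    0.2061    0.1170]
  [  0.0502    0.0559    1.0564    0.0518    0.0394]
  [  0.0875    0.1882    0.1265    1.0970    0.1558]
  [  0.2195    0.1749    0.0839    0.1458    1.1368]
Total output x = L · d:
  x_0 = 1.2155·86 + 0.2392·28 + 0.1933·61 + 0.2578·11 + 0.2305·24 = 131.3889
  x_1 = 0.1574·86 + 1.2435·28 + 0.0945·61 + 0.2061·11 + 0.1170·24 = 59.1865
  x_2 = 0.0502·86 + 0.0559·28 + 1.0564·61 + 0.0518·11 + 0.0394·24 = 71.8357
  x_3 = 0.0875·86 + 0.1882·28 + 0.1265·61 + 1.0970·11 + 0.1558·24 = 36.3174
  x_4 = 0.2195·86 + 0.1749·28 + 0.0839·61 + 0.1458·11 + 1.1368·24 = 57.7768

L[4,2] = 0.0839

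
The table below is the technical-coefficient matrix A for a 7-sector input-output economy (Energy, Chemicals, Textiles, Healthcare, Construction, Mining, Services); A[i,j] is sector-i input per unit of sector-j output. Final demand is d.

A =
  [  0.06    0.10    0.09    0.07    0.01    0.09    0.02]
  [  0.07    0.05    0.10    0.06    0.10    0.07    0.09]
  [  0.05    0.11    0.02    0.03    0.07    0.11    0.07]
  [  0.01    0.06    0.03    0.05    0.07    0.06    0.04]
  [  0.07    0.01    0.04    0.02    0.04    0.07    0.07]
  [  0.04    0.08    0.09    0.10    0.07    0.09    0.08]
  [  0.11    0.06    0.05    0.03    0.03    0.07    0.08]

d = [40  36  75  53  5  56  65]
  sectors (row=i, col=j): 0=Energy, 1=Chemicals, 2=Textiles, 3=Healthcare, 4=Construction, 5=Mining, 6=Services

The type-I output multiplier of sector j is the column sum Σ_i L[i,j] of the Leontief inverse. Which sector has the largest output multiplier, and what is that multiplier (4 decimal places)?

Mining (2.0063)

Form M = I − A:
  [  0.94   -0.10   -0.09   -0.07   -0.01   -0.09   -0.02]
  [ -0.07    0.95   -0.10   -0.06   -0.10   -0.07   -0.09]
  [ -0.05   -0.11    0.98   -0.03   -0.07   -0.11   -0.07]
  [ -0.01   -0.06   -0.03    0.95   -0.07   -0.06   -0.04]
  [ -0.07   -0.01   -0.04   -0.02    0.96   -0.07   -0.07]
  [ -0.04   -0.08   -0.09   -0.10   -0.07    0.91   -0.08]
  [ -0.11   -0.06   -0.05   -0.03   -0.03   -0.07    0.92]
Leontief inverse L = M⁻¹:
  [  1.1042    0.1584    0.1417    0.1159    0.0605    0.1565    0.0735]
  [  0.1280    1.1148    0.1564    0.1084    0.1523    0.1480    0.1529]
  [  0.1017    0.1645    1.0765    0.0771    0.1192    0.1769    0.1280]
  [  0.0435    0.0952    0.0646    1.0796    0.1039    0.1047    0.0791]
  [  0.1056    0.0511    0.0764    0.0517    1.0693    0.1175    0.1069]
  [  0.0966    0.1459    0.1484    0.1513    0.1278    1.1686    0.1456]
  [  0.1581    0.1165    0.1015    0.0735    0.0716    0.1341    1.1298]
Total output x = L · d:
  x_0 = 1.1042·40 + 0.1584·36 + 0.1417·75 + 0.1159·53 + 0.0605·5 + 0.1565·56 + 0.0735·65 = 80.4847
  x_1 = 0.1280·40 + 1.1148·36 + 0.1564·75 + 0.1084·53 + 0.1523·5 + 0.1480·56 + 0.1529·65 = 81.7167
  x_2 = 0.1017·40 + 0.1645·36 + 1.0765·75 + 0.0771·53 + 0.1192·5 + 0.1769·56 + 0.1280·65 = 113.6396
  x_3 = 0.0435·40 + 0.0952·36 + 0.0646·75 + 1.0796·53 + 0.1039·5 + 0.1047·56 + 0.0791·65 = 78.7553
  x_4 = 0.1056·40 + 0.0511·36 + 0.0764·75 + 0.0517·53 + 1.0693·5 + 0.1175·56 + 0.1069·65 = 33.4083
  x_5 = 0.0966·40 + 0.1459·36 + 0.1484·75 + 0.1513·53 + 0.1278·5 + 1.1686·56 + 0.1456·65 = 103.8081
  x_6 = 0.1581·40 + 0.1165·36 + 0.1015·75 + 0.0735·53 + 0.0716·5 + 0.1341·56 + 1.1298·65 = 103.3367
Output multipliers (column sums of L):
  Energy: 1.7377
  Chemicals: 1.8463
  Textiles: 1.7656
  Healthcare: 1.6575
  Construction: 1.7047
  Mining: 2.0063
  Services: 1.8159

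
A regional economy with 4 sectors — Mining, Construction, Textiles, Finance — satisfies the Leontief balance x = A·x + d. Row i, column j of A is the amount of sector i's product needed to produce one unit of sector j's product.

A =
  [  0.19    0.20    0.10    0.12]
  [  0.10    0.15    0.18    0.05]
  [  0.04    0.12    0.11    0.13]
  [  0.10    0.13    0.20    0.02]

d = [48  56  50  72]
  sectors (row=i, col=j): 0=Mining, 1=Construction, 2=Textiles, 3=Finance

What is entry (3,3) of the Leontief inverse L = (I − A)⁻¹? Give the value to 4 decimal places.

Form M = I − A:
  [  0.81   -0.20   -0.10   -0.12]
  [ -0.10    0.85   -0.18   -0.05]
  [ -0.04   -0.12    0.89   -0.13]
  [ -0.10   -0.13   -0.20    0.98]
Leontief inverse L = M⁻¹:
  [  1.3224    0.3833    0.2751    0.2180]
  [  0.1900    1.2849    0.3104    0.1300]
  [  0.1118    0.2279    1.2244    0.1877]
  [  0.1830    0.2561    0.3191    1.0982]
Total output x = L · d:
  x_0 = 1.3224·48 + 0.3833·56 + 0.2751·50 + 0.2180·72 = 114.3894
  x_1 = 0.1900·48 + 1.2849·56 + 0.3104·50 + 0.1300·72 = 105.9553
  x_2 = 0.1118·48 + 0.2279·56 + 1.2244·50 + 0.1877·72 = 92.8647
  x_3 = 0.1830·48 + 0.2561·56 + 0.3191·50 + 1.0982·72 = 118.1491

L[3,3] = 1.0982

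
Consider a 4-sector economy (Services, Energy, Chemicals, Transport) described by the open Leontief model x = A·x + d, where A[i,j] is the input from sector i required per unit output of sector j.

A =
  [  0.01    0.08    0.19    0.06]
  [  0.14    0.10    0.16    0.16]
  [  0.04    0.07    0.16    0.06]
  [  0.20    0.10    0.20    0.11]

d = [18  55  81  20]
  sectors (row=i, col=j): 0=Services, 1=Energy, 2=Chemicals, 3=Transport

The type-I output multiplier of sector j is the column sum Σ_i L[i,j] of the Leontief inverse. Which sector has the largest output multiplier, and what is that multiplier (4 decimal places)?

Chemicals (2.2783)

Form M = I − A:
  [  0.99   -0.08   -0.19   -0.06]
  [ -0.14    0.90   -0.16   -0.16]
  [ -0.04   -0.07    0.84   -0.06]
  [ -0.20   -0.10   -0.20    0.89]
Leontief inverse L = M⁻¹:
  [  1.0635    0.1301    0.2927    0.1148]
  [  0.2322    1.1860    0.3384    0.2517]
  [  0.0904    0.1185    1.2603    0.1124]
  [  0.2854    0.1891    0.3870    1.2029]
Total output x = L · d:
  x_0 = 1.0635·18 + 0.1301·55 + 0.2927·81 + 0.1148·20 = 52.2980
  x_1 = 0.2322·18 + 1.1860·55 + 0.3384·81 + 0.2517·20 = 101.8540
  x_2 = 0.0904·18 + 0.1185·55 + 1.2603·81 + 0.1124·20 = 112.4742
  x_3 = 0.2854·18 + 0.1891·55 + 0.3870·81 + 1.2029·20 = 70.9436
Output multipliers (column sums of L):
  Services: 1.6715
  Energy: 1.6238
  Chemicals: 2.2783
  Transport: 1.6818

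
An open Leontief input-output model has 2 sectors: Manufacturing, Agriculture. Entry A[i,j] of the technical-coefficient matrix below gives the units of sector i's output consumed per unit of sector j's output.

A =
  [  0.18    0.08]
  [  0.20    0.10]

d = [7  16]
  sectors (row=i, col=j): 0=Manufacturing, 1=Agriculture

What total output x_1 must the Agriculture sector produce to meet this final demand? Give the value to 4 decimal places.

20.1108

Form M = I − A:
  [  0.82   -0.08]
  [ -0.20    0.90]
Leontief inverse L = M⁻¹:
  [  1.2465    0.1108]
  [  0.2770    1.1357]
Total output x = L · d:
  x_0 = 1.2465·7 + 0.1108·16 = 10.4986
  x_1 = 0.2770·7 + 1.1357·16 = 20.1108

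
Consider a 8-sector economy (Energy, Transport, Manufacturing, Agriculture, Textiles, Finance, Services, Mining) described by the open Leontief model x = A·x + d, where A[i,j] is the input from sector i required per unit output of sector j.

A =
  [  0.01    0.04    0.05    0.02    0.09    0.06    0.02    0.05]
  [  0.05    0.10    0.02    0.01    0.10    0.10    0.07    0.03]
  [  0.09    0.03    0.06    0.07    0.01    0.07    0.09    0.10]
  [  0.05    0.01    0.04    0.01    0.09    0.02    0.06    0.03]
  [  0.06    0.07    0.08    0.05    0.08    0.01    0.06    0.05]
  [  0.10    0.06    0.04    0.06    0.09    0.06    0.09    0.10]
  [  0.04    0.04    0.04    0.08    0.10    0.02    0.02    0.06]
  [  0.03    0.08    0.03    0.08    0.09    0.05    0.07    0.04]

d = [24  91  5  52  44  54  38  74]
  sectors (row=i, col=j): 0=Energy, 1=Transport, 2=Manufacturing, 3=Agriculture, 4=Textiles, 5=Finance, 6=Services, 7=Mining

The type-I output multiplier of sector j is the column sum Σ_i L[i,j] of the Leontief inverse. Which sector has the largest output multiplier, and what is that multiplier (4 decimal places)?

Textiles (2.1837)

Form M = I − A:
  [  0.99   -0.04   -0.05   -0.02   -0.09   -0.06   -0.02   -0.05]
  [ -0.05    0.90   -0.02   -0.01   -0.10   -0.10   -0.07   -0.03]
  [ -0.09   -0.03    0.94   -0.07   -0.01   -0.07   -0.09   -0.10]
  [ -0.05   -0.01   -0.04    0.99   -0.09   -0.02   -0.06   -0.03]
  [ -0.06   -0.07   -0.08   -0.05    0.92   -0.01   -0.06   -0.05]
  [ -0.10   -0.06   -0.04   -0.06   -0.09    0.94   -0.09   -0.10]
  [ -0.04   -0.04   -0.04   -0.08   -0.10   -0.02    0.98   -0.06]
  [ -0.03   -0.08   -0.03   -0.08   -0.09   -0.05   -0.07    0.96]
Leontief inverse L = M⁻¹:
  [  1.0466    0.0772    0.0807    0.0521    0.1406    0.0896    0.0605    0.0874]
  [  0.0991    1.1541    0.0610    0.0521    0.1762    0.1435    0.1230    0.0810]
  [  0.1371    0.0784    1.1010    0.1167    0.0870    0.1137    0.1434    0.1533]
  [  0.0788    0.0402    0.0684    1.0387    0.1346    0.0432    0.0910    0.0621]
  [  0.1028    0.1152    0.1189    0.0889    1.1454    0.0491    0.1082    0.0957]
  [  0.1537    0.1199    0.0895    0.1120    0.1805    1.1090    0.1510    0.1589]
  [  0.0770    0.0787    0.0745    0.1124    0.1579    0.0507    1.0626    0.0977]
  [  0.0751    0.1272    0.0690    0.1185    0.1613    0.0880    0.1197    1.0855]
Total output x = L · d:
  x_0 = 1.0466·24 + 0.0772·91 + 0.0807·5 + 0.0521·52 + 0.1406·44 + 0.0896·54 + 0.0605·38 + 0.0874·74 = 55.0462
  x_1 = 0.0991·24 + 1.1541·91 + 0.0610·5 + 0.0521·52 + 0.1762·44 + 0.1435·54 + 0.1230·38 + 0.0810·74 = 136.5844
  x_2 = 0.1371·24 + 0.0784·91 + 1.1010·5 + 0.1167·52 + 0.0870·44 + 0.1137·54 + 0.1434·38 + 0.1533·74 = 48.7589
  x_3 = 0.0788·24 + 0.0402·91 + 0.0684·5 + 1.0387·52 + 0.1346·44 + 0.0432·54 + 0.0910·38 + 0.0621·74 = 76.2216
  x_4 = 0.1028·24 + 0.1152·91 + 0.1189·5 + 0.0889·52 + 1.1454·44 + 0.0491·54 + 0.1082·38 + 0.0957·74 = 82.4123
  x_5 = 0.1537·24 + 0.1199·91 + 0.0895·5 + 0.1120·52 + 0.1805·44 + 1.1090·54 + 0.1510·38 + 0.1589·74 = 106.2004
  x_6 = 0.0770·24 + 0.0787·91 + 0.0745·5 + 0.1124·52 + 0.1579·44 + 0.0507·54 + 1.0626·38 + 0.0977·74 = 72.5255
  x_7 = 0.0751·24 + 0.1272·91 + 0.0690·5 + 0.1185·52 + 0.1613·44 + 0.0880·54 + 0.1197·38 + 1.0855·74 = 116.6068
Output multipliers (column sums of L):
  Energy: 1.7702
  Transport: 1.7909
  Manufacturing: 1.6630
  Agriculture: 1.6915
  Textiles: 2.1837
  Finance: 1.6869
  Services: 1.8595
  Mining: 1.8216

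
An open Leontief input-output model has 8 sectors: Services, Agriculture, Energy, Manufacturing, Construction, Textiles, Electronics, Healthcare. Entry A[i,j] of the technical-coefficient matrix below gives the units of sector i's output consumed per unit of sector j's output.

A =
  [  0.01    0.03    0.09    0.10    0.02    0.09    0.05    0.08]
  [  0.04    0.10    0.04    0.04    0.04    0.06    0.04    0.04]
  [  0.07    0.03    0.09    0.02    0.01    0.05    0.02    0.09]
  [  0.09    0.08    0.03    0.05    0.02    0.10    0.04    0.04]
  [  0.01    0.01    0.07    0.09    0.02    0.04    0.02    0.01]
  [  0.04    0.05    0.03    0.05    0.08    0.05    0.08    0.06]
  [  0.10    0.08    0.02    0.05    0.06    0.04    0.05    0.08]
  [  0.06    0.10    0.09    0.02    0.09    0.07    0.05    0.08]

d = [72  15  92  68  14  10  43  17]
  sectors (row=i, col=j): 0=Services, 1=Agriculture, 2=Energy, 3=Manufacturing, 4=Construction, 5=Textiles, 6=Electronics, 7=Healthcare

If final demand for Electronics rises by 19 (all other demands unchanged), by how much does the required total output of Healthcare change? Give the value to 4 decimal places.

Form M = I − A:
  [  0.99   -0.03   -0.09   -0.10   -0.02   -0.09   -0.05   -0.08]
  [ -0.04    0.90   -0.04   -0.04   -0.04   -0.06   -0.04   -0.04]
  [ -0.07   -0.03    0.91   -0.02   -0.01   -0.05   -0.02   -0.09]
  [ -0.09   -0.08   -0.03    0.95   -0.02   -0.10   -0.04   -0.04]
  [ -0.01   -0.01   -0.07   -0.09    0.98   -0.04   -0.02   -0.01]
  [ -0.04   -0.05   -0.03   -0.05   -0.08    0.95   -0.08   -0.06]
  [ -0.10   -0.08   -0.02   -0.05   -0.06   -0.04    0.95   -0.08]
  [ -0.06   -0.10   -0.09   -0.02   -0.09   -0.07   -0.05    0.92]
Leontief inverse L = M⁻¹:
  [  1.0591    0.0834    0.1373    0.1384    0.0586    0.1434    0.0883    0.1328]
  [  0.0757    1.1449    0.0788    0.0755    0.0709    0.1035    0.0715    0.0811]
  [  0.1055    0.0713    1.1351    0.0524    0.0410    0.0937    0.0506    0.1365]
  [  0.1299    0.1299    0.0744    1.0927    0.0564    0.1517    0.0785    0.0891]
  [  0.0383    0.0379    0.0961    0.1127    1.0378    0.0712    0.0403    0.0387]
  [  0.0807    0.0973    0.0731    0.0909    0.1144    1.0972    0.1140    0.1051]
  [  0.1418    0.1333    0.0706    0.0963    0.0975    0.0953    1.0882    0.1311]
  [  0.1080    0.1580    0.1490    0.0693    0.1323    0.1287    0.0919    1.1386]
Total output x = L · d:
  x_0 = 1.0591·72 + 0.0834·15 + 0.1373·92 + 0.1384·68 + 0.0586·14 + 0.1434·10 + 0.0883·43 + 0.1328·17 = 107.8574
  x_1 = 0.0757·72 + 1.1449·15 + 0.0788·92 + 0.0755·68 + 0.0709·14 + 0.1035·10 + 0.0715·43 + 0.0811·17 = 41.4845
  x_2 = 0.1055·72 + 0.0713·15 + 1.1351·92 + 0.0524·68 + 0.0410·14 + 0.0937·10 + 0.0506·43 + 0.1365·17 = 122.6569
  x_3 = 0.1299·72 + 0.1299·15 + 0.0744·92 + 1.0927·68 + 0.0564·14 + 0.1517·10 + 0.0785·43 + 0.0891·17 = 99.6464
  x_4 = 0.0383·72 + 0.0379·15 + 0.0961·92 + 0.1127·68 + 1.0378·14 + 0.0712·10 + 0.0403·43 + 0.0387·17 = 37.4567
  x_5 = 0.0807·72 + 0.0973·15 + 0.0731·92 + 0.0909·68 + 0.1144·14 + 1.0972·10 + 0.1140·43 + 0.1051·17 = 39.4481
  x_6 = 0.1418·72 + 0.1333·15 + 0.0706·92 + 0.0963·68 + 0.0975·14 + 0.0953·10 + 1.0882·43 + 0.1311·17 = 76.5963
  x_7 = 0.1080·72 + 0.1580·15 + 0.1490·92 + 0.0693·68 + 0.1323·14 + 0.1287·10 + 0.0919·43 + 1.1386·17 = 55.0155
Δx_7 = L[7,6] · Δd_6 = 0.0919 · 19 = 1.7469

1.7469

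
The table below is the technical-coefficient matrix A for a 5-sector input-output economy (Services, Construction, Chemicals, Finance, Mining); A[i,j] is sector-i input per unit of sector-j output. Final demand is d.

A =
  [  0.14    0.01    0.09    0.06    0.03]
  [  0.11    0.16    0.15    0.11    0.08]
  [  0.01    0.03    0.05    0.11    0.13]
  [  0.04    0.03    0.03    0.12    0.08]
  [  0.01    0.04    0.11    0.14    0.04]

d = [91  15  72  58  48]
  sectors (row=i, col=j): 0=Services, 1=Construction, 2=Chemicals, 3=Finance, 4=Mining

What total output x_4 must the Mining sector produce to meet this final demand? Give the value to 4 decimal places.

78.0155

Form M = I − A:
  [  0.86   -0.01   -0.09   -0.06   -0.03]
  [ -0.11    0.84   -0.15   -0.11   -0.08]
  [ -0.01   -0.03    0.95   -0.11   -0.13]
  [ -0.04   -0.03   -0.03    0.88   -0.08]
  [ -0.01   -0.04   -0.11   -0.14    0.96]
Leontief inverse L = M⁻¹:
  [  1.1734    0.0255    0.1262    0.1093    0.0650]
  [  0.1702    1.2160    0.2331    0.2176    0.1564]
  [  0.0294    0.0533    1.0886    0.1713    0.1670]
  [  0.0630    0.0503    0.0640    1.1729    0.1126]
  [  0.0319    0.0644    0.1451    0.2009    1.0844]
Total output x = L · d:
  x_0 = 1.1734·91 + 0.0255·15 + 0.1262·72 + 0.1093·58 + 0.0650·48 = 125.6988
  x_1 = 0.1702·91 + 1.2160·15 + 0.2331·72 + 0.2176·58 + 0.1564·48 = 70.6391
  x_2 = 0.0294·91 + 0.0533·15 + 1.0886·72 + 0.1713·58 + 0.1670·48 = 99.8063
  x_3 = 0.0630·91 + 0.0503·15 + 0.0640·72 + 1.1729·58 + 0.1126·48 = 84.5256
  x_4 = 0.0319·91 + 0.0644·15 + 0.1451·72 + 0.2009·58 + 1.0844·48 = 78.0155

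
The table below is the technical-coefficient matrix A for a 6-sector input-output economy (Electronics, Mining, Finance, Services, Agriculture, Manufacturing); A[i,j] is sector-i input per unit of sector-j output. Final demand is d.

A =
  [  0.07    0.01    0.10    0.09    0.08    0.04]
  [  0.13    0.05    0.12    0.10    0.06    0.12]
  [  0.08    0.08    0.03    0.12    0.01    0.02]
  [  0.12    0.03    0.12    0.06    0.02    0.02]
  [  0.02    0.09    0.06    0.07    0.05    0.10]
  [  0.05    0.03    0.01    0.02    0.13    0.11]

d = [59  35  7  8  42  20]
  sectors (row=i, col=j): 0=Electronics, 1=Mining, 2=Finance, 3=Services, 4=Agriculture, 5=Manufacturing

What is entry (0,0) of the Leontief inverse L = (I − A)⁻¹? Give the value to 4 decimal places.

Form M = I − A:
  [  0.93   -0.01   -0.10   -0.09   -0.08   -0.04]
  [ -0.13    0.95   -0.12   -0.10   -0.06   -0.12]
  [ -0.08   -0.08    0.97   -0.12   -0.01   -0.02]
  [ -0.12   -0.03   -0.12    0.94   -0.02   -0.02]
  [ -0.02   -0.09   -0.06   -0.07    0.95   -0.10]
  [ -0.05   -0.03   -0.01   -0.02   -0.13    0.89]
Leontief inverse L = M⁻¹:
  [  1.1180    0.0413    0.1453    0.1399    0.1115    0.0748]
  [  0.2030    1.0925    0.1863    0.1719    0.1160    0.1775]
  [  0.1324    0.1031    1.0808    0.1657    0.0397    0.0523]
  [  0.1695    0.0571    0.1657    1.1121    0.0498    0.0496]
  [  0.0726    0.1213    0.1060    0.1177    1.0901    0.1471]
  [  0.0856    0.0593    0.0458    0.0577    0.1710    1.1570]
Total output x = L · d:
  x_0 = 1.1180·59 + 0.0413·35 + 0.1453·7 + 0.1399·8 + 0.1115·42 + 0.0748·20 = 75.7234
  x_1 = 0.2030·59 + 1.0925·35 + 0.1863·7 + 0.1719·8 + 0.1160·42 + 0.1775·20 = 61.3103
  x_2 = 0.1324·59 + 0.1031·35 + 1.0808·7 + 0.1657·8 + 0.0397·42 + 0.0523·20 = 23.0243
  x_3 = 0.1695·59 + 0.0571·35 + 0.1657·7 + 1.1121·8 + 0.0498·42 + 0.0496·20 = 25.1409
  x_4 = 0.0726·59 + 0.1213·35 + 0.1060·7 + 0.1177·8 + 1.0901·42 + 0.1471·20 = 58.9435
  x_5 = 0.0856·59 + 0.0593·35 + 0.0458·7 + 0.0577·8 + 0.1710·42 + 1.1570·20 = 38.2261

L[0,0] = 1.1180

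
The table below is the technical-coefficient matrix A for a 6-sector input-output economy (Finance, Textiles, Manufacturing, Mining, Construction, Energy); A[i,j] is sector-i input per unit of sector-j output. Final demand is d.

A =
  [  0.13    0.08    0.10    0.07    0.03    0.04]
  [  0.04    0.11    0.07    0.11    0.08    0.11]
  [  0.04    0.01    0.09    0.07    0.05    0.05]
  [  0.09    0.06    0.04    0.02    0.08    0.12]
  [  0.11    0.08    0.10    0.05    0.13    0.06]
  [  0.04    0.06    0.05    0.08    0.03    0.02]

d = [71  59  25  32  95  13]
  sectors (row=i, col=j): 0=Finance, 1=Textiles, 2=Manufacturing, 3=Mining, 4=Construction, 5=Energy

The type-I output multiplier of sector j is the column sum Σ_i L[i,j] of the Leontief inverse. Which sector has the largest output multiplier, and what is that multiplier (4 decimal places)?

Form M = I − A:
  [  0.87   -0.08   -0.10   -0.07   -0.03   -0.04]
  [ -0.04    0.89   -0.07   -0.11   -0.08   -0.11]
  [ -0.04   -0.01    0.91   -0.07   -0.05   -0.05]
  [ -0.09   -0.06   -0.04    0.98   -0.08   -0.12]
  [ -0.11   -0.08   -0.10   -0.05    0.87   -0.06]
  [ -0.04   -0.06   -0.05   -0.08   -0.03    0.98]
Leontief inverse L = M⁻¹:
  [  1.1892    0.1299    0.1595    0.1222    0.0765    0.0909]
  [  0.1031    1.1700    0.1336    0.1694    0.1403    0.1717]
  [  0.0786    0.0397    1.1288    0.1017    0.0834    0.0828]
  [  0.1429    0.1080    0.0935    1.0689    0.1241    0.1612]
  [  0.1823    0.1411    0.1734    0.1118    1.1930    0.1189]
  [  0.0761    0.0921    0.0852    0.1112    0.0626    1.0557]
Total output x = L · d:
  x_0 = 1.1892·71 + 0.1299·59 + 0.1595·25 + 0.1222·32 + 0.0765·95 + 0.0909·13 = 108.4484
  x_1 = 0.1031·71 + 1.1700·59 + 0.1336·25 + 0.1694·32 + 0.1403·95 + 0.1717·13 = 100.6716
  x_2 = 0.0786·71 + 0.0397·59 + 1.1288·25 + 0.1017·32 + 0.0834·95 + 0.0828·13 = 48.4004
  x_3 = 0.1429·71 + 0.1080·59 + 0.0935·25 + 1.0689·32 + 0.1241·95 + 0.1612·13 = 66.9453
  x_4 = 0.1823·71 + 0.1411·59 + 0.1734·25 + 0.1118·32 + 1.1930·95 + 0.1189·13 = 144.0717
  x_5 = 0.0761·71 + 0.0921·59 + 0.0852·25 + 0.1112·32 + 0.0626·95 + 1.0557·13 = 36.2000
Output multipliers (column sums of L):
  Finance: 1.7723
  Textiles: 1.6808
  Manufacturing: 1.7740
  Mining: 1.6853
  Construction: 1.6800
  Energy: 1.6811

Manufacturing (1.7740)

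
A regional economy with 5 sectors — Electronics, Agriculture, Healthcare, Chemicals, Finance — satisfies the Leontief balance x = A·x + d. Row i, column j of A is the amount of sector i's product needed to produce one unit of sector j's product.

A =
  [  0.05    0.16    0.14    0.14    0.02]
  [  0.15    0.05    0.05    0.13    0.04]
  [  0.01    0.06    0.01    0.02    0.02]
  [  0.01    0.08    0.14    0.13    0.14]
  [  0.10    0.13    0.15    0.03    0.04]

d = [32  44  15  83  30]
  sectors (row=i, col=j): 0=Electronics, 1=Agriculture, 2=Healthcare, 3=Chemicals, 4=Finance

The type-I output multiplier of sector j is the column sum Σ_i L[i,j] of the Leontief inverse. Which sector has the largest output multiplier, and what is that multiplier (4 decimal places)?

Healthcare (1.7794)

Form M = I − A:
  [  0.95   -0.16   -0.14   -0.14   -0.02]
  [ -0.15    0.95   -0.05   -0.13   -0.04]
  [ -0.01   -0.06    0.99   -0.02   -0.02]
  [ -0.01   -0.08   -0.14    0.87   -0.14]
  [ -0.10   -0.13   -0.15   -0.03    0.96]
Leontief inverse L = M⁻¹:
  [  1.1000    0.2261    0.2082    0.2180    0.0685]
  [  0.1892    1.1209    0.1247    0.2037    0.0829]
  [  0.0267    0.0771    1.0282    0.0405    0.0311]
  [  0.0579    0.1490    0.2125    1.1923    0.1857]
  [  0.1462    0.1920    0.2059    0.0939    1.0707]
Total output x = L · d:
  x_0 = 1.1000·32 + 0.2261·44 + 0.2082·15 + 0.2180·83 + 0.0685·30 = 68.4177
  x_1 = 0.1892·32 + 1.1209·44 + 0.1247·15 + 0.2037·83 + 0.0829·30 = 76.6340
  x_2 = 0.0267·32 + 0.0771·44 + 1.0282·15 + 0.0405·83 + 0.0311·30 = 23.9669
  x_3 = 0.0579·32 + 0.1490·44 + 0.2125·15 + 1.1923·83 + 0.1857·30 = 116.1244
  x_4 = 0.1462·32 + 0.1920·44 + 0.2059·15 + 0.0939·83 + 1.0707·30 = 56.1281
Output multipliers (column sums of L):
  Electronics: 1.5199
  Agriculture: 1.7651
  Healthcare: 1.7794
  Chemicals: 1.7483
  Finance: 1.4389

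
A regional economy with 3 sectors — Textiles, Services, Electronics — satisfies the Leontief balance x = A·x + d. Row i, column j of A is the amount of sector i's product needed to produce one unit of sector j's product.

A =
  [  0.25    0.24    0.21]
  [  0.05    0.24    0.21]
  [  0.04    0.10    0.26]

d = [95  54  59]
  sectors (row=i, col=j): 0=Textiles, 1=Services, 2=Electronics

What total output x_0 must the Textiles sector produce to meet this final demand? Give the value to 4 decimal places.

192.2712

Form M = I − A:
  [  0.75   -0.24   -0.21]
  [ -0.05    0.76   -0.21]
  [ -0.04   -0.10    0.74]
Leontief inverse L = M⁻¹:
  [  1.3964    0.5122    0.5416]
  [  0.1171    1.4098    0.4333]
  [  0.0913    0.2182    1.4392]
Total output x = L · d:
  x_0 = 1.3964·95 + 0.5122·54 + 0.5416·59 = 192.2712
  x_1 = 0.1171·95 + 1.4098·54 + 0.4333·59 = 112.8170
  x_2 = 0.0913·95 + 0.2182·54 + 1.4392·59 = 105.3683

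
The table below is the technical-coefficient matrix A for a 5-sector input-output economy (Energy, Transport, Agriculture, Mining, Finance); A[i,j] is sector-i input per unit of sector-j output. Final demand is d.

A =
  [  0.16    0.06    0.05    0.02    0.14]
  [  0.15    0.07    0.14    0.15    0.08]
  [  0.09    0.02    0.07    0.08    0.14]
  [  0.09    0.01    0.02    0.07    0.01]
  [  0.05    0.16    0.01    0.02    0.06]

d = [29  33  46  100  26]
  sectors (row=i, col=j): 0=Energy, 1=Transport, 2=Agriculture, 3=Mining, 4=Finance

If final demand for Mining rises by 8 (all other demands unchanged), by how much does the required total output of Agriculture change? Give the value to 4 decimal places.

Form M = I − A:
  [  0.84   -0.06   -0.05   -0.02   -0.14]
  [ -0.15    0.93   -0.14   -0.15   -0.08]
  [ -0.09   -0.02    0.93   -0.08   -0.14]
  [ -0.09   -0.01   -0.02    0.93   -0.01]
  [ -0.05   -0.16   -0.01   -0.02    0.94]
Leontief inverse L = M⁻¹:
  [  1.2396    0.1183    0.0879    0.0578    0.2084]
  [  0.2533    1.1261    0.1894    0.2069    0.1640]
  [  0.1534    0.0680    1.0983    0.1129    0.1934]
  [  0.1272    0.0272    0.0347    1.0862    0.0380]
  [  0.1134    0.1993    0.0493    0.0626    1.1057]
Total output x = L · d:
  x_0 = 1.2396·29 + 0.1183·33 + 0.0879·46 + 0.0578·100 + 0.2084·26 = 55.0982
  x_1 = 0.2533·29 + 1.1261·33 + 0.1894·46 + 0.2069·100 + 0.1640·26 = 78.1707
  x_2 = 0.1534·29 + 0.0680·33 + 1.0983·46 + 0.1129·100 + 0.1934·26 = 73.5324
  x_3 = 0.1272·29 + 0.0272·33 + 0.0347·46 + 1.0862·100 + 0.0380·26 = 115.7878
  x_4 = 0.1134·29 + 0.1993·33 + 0.0493·46 + 0.0626·100 + 1.1057·26 = 47.1418
Δx_2 = L[2,3] · Δd_3 = 0.1129 · 8 = 0.9032

0.9032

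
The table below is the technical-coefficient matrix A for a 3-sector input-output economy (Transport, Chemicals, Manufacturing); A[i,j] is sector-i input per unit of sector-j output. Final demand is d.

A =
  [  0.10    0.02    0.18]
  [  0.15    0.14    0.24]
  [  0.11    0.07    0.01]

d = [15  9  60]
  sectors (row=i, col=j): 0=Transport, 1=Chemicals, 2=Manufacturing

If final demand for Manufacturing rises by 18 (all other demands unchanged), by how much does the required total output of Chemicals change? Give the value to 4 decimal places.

6.0023

Form M = I − A:
  [  0.90   -0.02   -0.18]
  [ -0.15    0.86   -0.24]
  [ -0.11   -0.07    0.99]
Leontief inverse L = M⁻¹:
  [  1.1453    0.0445    0.2190]
  [  0.2400    1.1955    0.3335]
  [  0.1442    0.0895    1.0580]
Total output x = L · d:
  x_0 = 1.1453·15 + 0.0445·9 + 0.2190·60 = 30.7203
  x_1 = 0.2400·15 + 1.1955·9 + 0.3335·60 = 34.3673
  x_2 = 0.1442·15 + 0.0895·9 + 1.0580·60 = 66.4494
Δx_1 = L[1,2] · Δd_2 = 0.3335 · 18 = 6.0023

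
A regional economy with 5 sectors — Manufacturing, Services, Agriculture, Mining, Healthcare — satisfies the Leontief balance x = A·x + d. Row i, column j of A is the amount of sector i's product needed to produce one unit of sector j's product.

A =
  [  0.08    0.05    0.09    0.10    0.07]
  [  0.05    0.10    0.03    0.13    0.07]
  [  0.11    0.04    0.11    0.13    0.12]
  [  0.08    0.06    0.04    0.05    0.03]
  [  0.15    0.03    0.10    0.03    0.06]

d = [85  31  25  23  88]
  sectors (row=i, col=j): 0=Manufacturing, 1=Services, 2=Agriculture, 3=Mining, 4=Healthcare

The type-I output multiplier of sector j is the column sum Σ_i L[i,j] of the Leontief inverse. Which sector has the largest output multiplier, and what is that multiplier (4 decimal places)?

Form M = I − A:
  [  0.92   -0.05   -0.09   -0.10   -0.07]
  [ -0.05    0.90   -0.03   -0.13   -0.07]
  [ -0.11   -0.04    0.89   -0.13   -0.12]
  [ -0.08   -0.06   -0.04    0.95   -0.03]
  [ -0.15   -0.03   -0.10   -0.03    0.94]
Leontief inverse L = M⁻¹:
  [  1.1399    0.0835    0.1378    0.1538    0.1136]
  [  0.1029    1.1354    0.0687    0.1790    0.1067]
  [  0.1908    0.0819    1.1744    0.1976    0.1765]
  [  0.1171    0.0841    0.0702    1.0879    0.0587]
  [  0.2092    0.0610    0.1513    0.0860    1.1060]
Total output x = L · d:
  x_0 = 1.1399·85 + 0.0835·31 + 0.1378·25 + 0.1538·23 + 0.1136·88 = 116.4559
  x_1 = 0.1029·85 + 1.1354·31 + 0.0687·25 + 0.1790·23 + 0.1067·88 = 59.1638
  x_2 = 0.1908·85 + 0.0819·31 + 1.1744·25 + 0.1976·23 + 0.1765·88 = 68.1951
  x_3 = 0.1171·85 + 0.0841·31 + 0.0702·25 + 1.0879·23 + 0.0587·88 = 44.5021
  x_4 = 0.2092·85 + 0.0610·31 + 0.1513·25 + 0.0860·23 + 1.1060·88 = 122.7637
Output multipliers (column sums of L):
  Manufacturing: 1.7599
  Services: 1.4458
  Agriculture: 1.6023
  Mining: 1.7043
  Healthcare: 1.5615

Manufacturing (1.7599)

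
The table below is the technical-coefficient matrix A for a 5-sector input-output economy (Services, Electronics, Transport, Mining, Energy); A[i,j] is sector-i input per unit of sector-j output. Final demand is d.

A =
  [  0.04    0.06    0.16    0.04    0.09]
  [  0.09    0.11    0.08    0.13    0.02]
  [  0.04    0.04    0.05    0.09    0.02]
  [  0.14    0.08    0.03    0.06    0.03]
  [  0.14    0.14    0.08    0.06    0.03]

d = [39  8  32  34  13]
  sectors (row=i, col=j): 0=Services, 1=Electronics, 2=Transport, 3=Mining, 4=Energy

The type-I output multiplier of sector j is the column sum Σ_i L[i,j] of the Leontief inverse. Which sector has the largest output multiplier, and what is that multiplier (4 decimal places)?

Form M = I − A:
  [  0.96   -0.06   -0.16   -0.04   -0.09]
  [ -0.09    0.89   -0.08   -0.13   -0.02]
  [ -0.04   -0.04    0.95   -0.09   -0.02]
  [ -0.14   -0.08   -0.03    0.94   -0.03]
  [ -0.14   -0.14   -0.08   -0.06    0.97]
Leontief inverse L = M⁻¹:
  [  1.0892    0.1079    0.2046    0.0879    0.1102]
  [  0.1480    1.1632    0.1325    0.1828    0.0461]
  [  0.0736    0.0694    1.0775    0.1181    0.0341]
  [  0.1834    0.1236    0.0807    1.1000    0.0552]
  [  0.1960    0.1968    0.1425    0.1168    1.0597]
Total output x = L · d:
  x_0 = 1.0892·39 + 0.1079·8 + 0.2046·32 + 0.0879·34 + 0.1102·13 = 54.3092
  x_1 = 0.1480·39 + 1.1632·8 + 0.1325·32 + 0.1828·34 + 0.0461·13 = 26.1310
  x_2 = 0.0736·39 + 0.0694·8 + 1.0775·32 + 0.1181·34 + 0.0341·13 = 42.3619
  x_3 = 0.1834·39 + 0.1236·8 + 0.0807·32 + 1.1000·34 + 0.0552·13 = 48.8409
  x_4 = 0.1960·39 + 0.1968·8 + 0.1425·32 + 0.1168·34 + 1.0597·13 = 31.5268
Output multipliers (column sums of L):
  Services: 1.6901
  Electronics: 1.6608
  Transport: 1.6378
  Mining: 1.6056
  Energy: 1.3054

Services (1.6901)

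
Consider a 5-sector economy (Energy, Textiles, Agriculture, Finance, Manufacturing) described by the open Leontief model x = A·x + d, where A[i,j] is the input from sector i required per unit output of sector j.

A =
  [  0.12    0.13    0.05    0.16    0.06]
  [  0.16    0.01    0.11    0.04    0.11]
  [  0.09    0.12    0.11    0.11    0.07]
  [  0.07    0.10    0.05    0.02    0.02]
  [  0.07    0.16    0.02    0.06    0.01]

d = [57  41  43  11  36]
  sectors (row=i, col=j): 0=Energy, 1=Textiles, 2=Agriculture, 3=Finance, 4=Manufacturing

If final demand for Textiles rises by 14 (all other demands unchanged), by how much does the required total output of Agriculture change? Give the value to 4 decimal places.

2.8401

Form M = I − A:
  [  0.88   -0.13   -0.05   -0.16   -0.06]
  [ -0.16    0.99   -0.11   -0.04   -0.11]
  [ -0.09   -0.12    0.89   -0.11   -0.07]
  [ -0.07   -0.10   -0.05    0.98   -0.02]
  [ -0.07   -0.16   -0.02   -0.06    0.99]
Leontief inverse L = M⁻¹:
  [  1.2130    0.2131    0.1096    0.2257    0.1095]
  [  0.2360    1.0956    0.1582    0.1102    0.1494]
  [  0.1803    0.2029    1.1714    0.1765    0.1199]
  [  0.1227    0.1415    0.0850    1.0589    0.0506]
  [  0.1350    0.2048    0.0621    0.1015    1.0475]
Total output x = L · d:
  x_0 = 1.2130·57 + 0.2131·41 + 0.1096·43 + 0.2257·11 + 0.1095·36 = 89.0146
  x_1 = 0.2360·57 + 1.0956·41 + 0.1582·43 + 0.1102·11 + 0.1494·36 = 71.7657
  x_2 = 0.1803·57 + 0.2029·41 + 1.1714·43 + 0.1765·11 + 0.1199·36 = 75.2196
  x_3 = 0.1227·57 + 0.1415·41 + 0.0850·43 + 1.0589·11 + 0.0506·36 = 29.9187
  x_4 = 0.1350·57 + 0.2048·41 + 0.0621·43 + 0.1015·11 + 1.0475·36 = 57.5889
Δx_2 = L[2,1] · Δd_1 = 0.2029 · 14 = 2.8401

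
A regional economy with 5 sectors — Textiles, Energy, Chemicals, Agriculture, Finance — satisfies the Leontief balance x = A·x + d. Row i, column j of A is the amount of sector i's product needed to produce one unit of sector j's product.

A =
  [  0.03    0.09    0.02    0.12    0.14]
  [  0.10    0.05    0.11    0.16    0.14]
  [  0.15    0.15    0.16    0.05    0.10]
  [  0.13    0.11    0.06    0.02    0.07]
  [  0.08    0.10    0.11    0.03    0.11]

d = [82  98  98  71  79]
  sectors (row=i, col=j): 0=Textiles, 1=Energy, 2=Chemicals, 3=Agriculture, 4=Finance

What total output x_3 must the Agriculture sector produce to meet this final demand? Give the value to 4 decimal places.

135.9421

Form M = I − A:
  [  0.97   -0.09   -0.02   -0.12   -0.14]
  [ -0.10    0.95   -0.11   -0.16   -0.14]
  [ -0.15   -0.15    0.84   -0.05   -0.10]
  [ -0.13   -0.11   -0.06    0.98   -0.07]
  [ -0.08   -0.10   -0.11   -0.03    0.89]
Leontief inverse L = M⁻¹:
  [  1.1029    0.1620    0.0890    0.1728    0.2226]
  [  0.2036    1.1584    0.2066    0.2324    0.2557]
  [  0.2642    0.2685    1.2738    0.1485    0.2386]
  [  0.1969    0.1811    0.1268    1.0854    0.1591]
  [  0.1613    0.1840    0.1929    0.0966    1.2072]
Total output x = L · d:
  x_0 = 1.1029·82 + 0.1620·98 + 0.0890·98 + 0.1728·71 + 0.2226·79 = 144.8839
  x_1 = 0.2036·82 + 1.1584·98 + 0.2066·98 + 0.2324·71 + 0.2557·79 = 187.1742
  x_2 = 0.2642·82 + 0.2685·98 + 1.2738·98 + 0.1485·71 + 0.2386·79 = 202.1963
  x_3 = 0.1969·82 + 0.1811·98 + 0.1268·98 + 1.0854·71 + 0.1591·79 = 135.9421
  x_4 = 0.1613·82 + 0.1840·98 + 0.1929·98 + 0.0966·71 + 1.2072·79 = 152.3910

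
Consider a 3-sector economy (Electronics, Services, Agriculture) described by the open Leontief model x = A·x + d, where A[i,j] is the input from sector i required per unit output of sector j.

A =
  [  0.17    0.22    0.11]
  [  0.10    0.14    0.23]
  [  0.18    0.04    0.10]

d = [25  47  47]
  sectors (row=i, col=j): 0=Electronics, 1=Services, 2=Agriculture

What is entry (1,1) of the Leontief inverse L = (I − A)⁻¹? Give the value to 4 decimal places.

Form M = I − A:
  [  0.83   -0.22   -0.11]
  [ -0.10    0.86   -0.23]
  [ -0.18   -0.04    0.90]
Leontief inverse L = M⁻¹:
  [  1.2998    0.3440    0.2468]
  [  0.2233    1.2359    0.3431]
  [  0.2699    0.1237    1.1757]
Total output x = L · d:
  x_0 = 1.2998·25 + 0.3440·47 + 0.2468·47 = 60.2595
  x_1 = 0.2233·25 + 1.2359·47 + 0.3431·47 = 79.7962
  x_2 = 0.2699·25 + 0.1237·47 + 1.1757·47 = 67.8206

L[1,1] = 1.2359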